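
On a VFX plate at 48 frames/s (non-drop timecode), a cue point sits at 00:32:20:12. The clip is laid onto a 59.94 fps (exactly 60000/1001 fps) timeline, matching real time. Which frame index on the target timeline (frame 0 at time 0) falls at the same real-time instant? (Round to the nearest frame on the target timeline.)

Source frame index: (0×3600 + 32×60 + 20) × 48 + 12 = 93132.
Real time: 93132 / (48) = 7761/4 s.
Target frame: (7761/4) × (60000/1001) = 8955000/77 ≈ 116298.701 → 116299.

frame 116299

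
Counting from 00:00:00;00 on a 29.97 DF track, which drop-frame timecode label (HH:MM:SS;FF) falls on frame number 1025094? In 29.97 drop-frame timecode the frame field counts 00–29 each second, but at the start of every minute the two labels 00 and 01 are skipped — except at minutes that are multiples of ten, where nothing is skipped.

09:30:04;00

Ten DF minutes hold 17982 frames, so frame 1025094 lies in block 57 (frames 1024974–1042955) with 120 frames into that block.
The block's first minute is 1800 frames and the rest 1798 each; 120 frames reaches minute 0, so 57 × 18 + 0 × 2 = 1026 labels have been skipped so far.
Adding those back, label number 1025094 + 1026 = 1026120 at 30 labels/s is 34204 s + 0 f = 9 h 30 min 4 s frame 0, i.e. 09:30:04;00.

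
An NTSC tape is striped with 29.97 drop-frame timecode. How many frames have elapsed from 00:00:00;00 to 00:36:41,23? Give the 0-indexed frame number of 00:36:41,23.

As if non-drop at 30 labels/s: (0 × 3600 + 36 × 60 + 41) × 30 + 23 = 66053.
Minute boundaries passed: 36; those not divisible by 10: 36 − 3 = 33; dropped labels = 2 × 33 = 66.
Actual frame index = 66053 − 66 = 65987.

65987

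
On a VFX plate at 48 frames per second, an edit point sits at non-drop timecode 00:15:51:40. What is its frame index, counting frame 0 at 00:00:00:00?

Total seconds to the label: (0 × 3600 + 15 × 60 + 51) = 951.
Frame index = 951 × 48 + 40 = 45688.

frame 45688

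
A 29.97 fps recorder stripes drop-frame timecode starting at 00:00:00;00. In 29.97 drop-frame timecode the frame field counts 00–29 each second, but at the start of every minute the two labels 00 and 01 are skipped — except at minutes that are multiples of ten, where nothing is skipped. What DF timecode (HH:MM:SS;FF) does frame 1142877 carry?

10:35:34;01

Ten DF minutes hold 17982 frames, so frame 1142877 lies in block 63 (frames 1132866–1150847) with 10011 frames into that block.
The block's first minute is 1800 frames and the rest 1798 each; 10011 frames reaches minute 5, so 63 × 18 + 5 × 2 = 1144 labels have been skipped so far.
Adding those back, label number 1142877 + 1144 = 1144021 at 30 labels/s is 38134 s + 1 f = 10 h 35 min 34 s frame 1, i.e. 10:35:34;01.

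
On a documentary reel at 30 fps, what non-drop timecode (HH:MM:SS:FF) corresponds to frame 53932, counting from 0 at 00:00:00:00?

00:29:57:22

53932 ÷ 30 = 1797 full seconds, remainder 22 frames.
1797 s = 0 h 29 min 57 s.
Timecode: 00:29:57:22.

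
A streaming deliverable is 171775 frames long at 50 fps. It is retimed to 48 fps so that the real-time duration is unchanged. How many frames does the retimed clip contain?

Target frames = source frames × (target rate / source rate) = 171775 × (48)/(50) = 171775 × 24/25 = 164904.

164904 frames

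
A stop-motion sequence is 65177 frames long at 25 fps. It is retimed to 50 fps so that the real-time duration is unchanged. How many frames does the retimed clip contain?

Frames at target rate = 65177 × (50) / (25) = 130354.

130354 frames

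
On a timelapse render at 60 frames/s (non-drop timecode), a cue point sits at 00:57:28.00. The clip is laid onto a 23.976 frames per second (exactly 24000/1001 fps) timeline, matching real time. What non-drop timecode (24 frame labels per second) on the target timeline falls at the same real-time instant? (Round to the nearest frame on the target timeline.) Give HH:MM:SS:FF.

Source frame index: (0×3600 + 57×60 + 28) × 60 + 0 = 206880.
Real time: 206880 / (60) = 3448 s.
Target frame: (3448) × (24000/1001) = 82752000/1001 ≈ 82669.331 → 82669.
At 24 labels/s: frame 82669 → 00:57:24:13.

00:57:24:13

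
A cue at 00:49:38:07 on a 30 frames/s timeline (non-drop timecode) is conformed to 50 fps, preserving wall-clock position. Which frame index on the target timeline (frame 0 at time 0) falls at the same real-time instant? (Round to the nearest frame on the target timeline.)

frame 148912

Source frame index: (0×3600 + 49×60 + 38) × 30 + 7 = 89347.
Real time: 89347 / (30) = 89347/30 s.
Target frame: (89347/30) × (50) = 446735/3 ≈ 148911.667 → 148912.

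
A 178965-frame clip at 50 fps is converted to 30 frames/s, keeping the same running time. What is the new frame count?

107379 frames

Target frames = source frames × (target rate / source rate) = 178965 × (30)/(50) = 178965 × 3/5 = 107379.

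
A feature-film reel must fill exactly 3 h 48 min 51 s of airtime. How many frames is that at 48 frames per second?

659088 frames

3 h 48 min 51 s = 13731 s.
Frames = 13731 × 48 = 659088.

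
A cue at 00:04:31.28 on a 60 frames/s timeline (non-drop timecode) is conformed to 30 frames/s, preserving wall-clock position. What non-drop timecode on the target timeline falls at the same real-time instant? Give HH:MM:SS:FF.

00:04:31:14

Source frame index: (0×3600 + 4×60 + 31) × 60 + 28 = 16288.
Real time: 16288 / (60) = 4072/15 s.
Target frame: (4072/15) × (30) = 8144.
At 30 labels/s: frame 8144 → 00:04:31:14.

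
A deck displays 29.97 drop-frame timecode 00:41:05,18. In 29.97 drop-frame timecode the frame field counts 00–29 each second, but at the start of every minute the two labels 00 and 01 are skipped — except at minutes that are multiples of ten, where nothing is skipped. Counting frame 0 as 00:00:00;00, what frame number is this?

As if non-drop at 30 labels/s: (0 × 3600 + 41 × 60 + 5) × 30 + 18 = 73968.
Minute boundaries passed: 41; those not divisible by 10: 41 − 4 = 37; dropped labels = 2 × 37 = 74.
Actual frame index = 73968 − 74 = 73894.

73894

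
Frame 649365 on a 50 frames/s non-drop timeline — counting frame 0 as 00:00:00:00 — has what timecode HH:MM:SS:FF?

649365 ÷ 50 = 12987 full seconds, remainder 15 frames.
12987 s = 3 h 36 min 27 s.
Timecode: 03:36:27:15.

03:36:27:15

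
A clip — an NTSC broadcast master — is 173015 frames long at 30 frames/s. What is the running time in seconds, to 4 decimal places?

5767.1667 seconds

Running time = 173015 × 1/30 = 34603/6 s ≈ 5767.1667 s.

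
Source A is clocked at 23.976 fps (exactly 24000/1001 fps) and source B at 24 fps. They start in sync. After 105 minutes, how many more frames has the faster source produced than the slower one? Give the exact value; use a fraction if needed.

21600/143 frames

105 min = 6300 s.
A emits 24000/1001 × 6300 = 21600000/143 frames; B emits 24 × 6300 = 151200.
Difference = 21600/143 frames (≈ 151.0490); B is ahead of A.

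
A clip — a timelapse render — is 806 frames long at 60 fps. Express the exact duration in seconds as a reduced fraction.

Running time = 806 ÷ (60) = 806 × 1/60 = 403/30 s.

403/30 seconds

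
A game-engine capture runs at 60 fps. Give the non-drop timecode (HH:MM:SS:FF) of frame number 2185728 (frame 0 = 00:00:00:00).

2185728 ÷ 60 = 36428 full seconds, remainder 48 frames.
36428 s = 10 h 7 min 8 s.
Timecode: 10:07:08:48.

10:07:08:48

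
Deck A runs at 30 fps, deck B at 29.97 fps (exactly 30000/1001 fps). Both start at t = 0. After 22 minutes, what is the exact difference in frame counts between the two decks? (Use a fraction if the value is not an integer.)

3600/91 frames

22 min = 1320 s.
A emits 30 × 1320 = 39600 frames; B emits 30000/1001 × 1320 = 3600000/91.
Difference = 3600/91 frames (≈ 39.5604); B is behind A.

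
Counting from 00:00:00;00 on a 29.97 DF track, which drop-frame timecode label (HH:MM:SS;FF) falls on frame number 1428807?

13:14:34;17

Each 10-minute DF block holds 10 × 60 × 30 − 9 × 2 = 17982 frames. 1428807 ÷ 17982 → 79 full blocks, remainder 8229.
Within the partial block the first minute is 1800 frames and each further minute 1798, so 4 further minute boundaries passed. Total skipped labels = 18 × 79 + 2 × 4 = 1430.
Non-drop label index = 1428807 + 1430 = 1430237; at 30 labels/s that is 13:14:34:17, i.e. DF 13:14:34;17.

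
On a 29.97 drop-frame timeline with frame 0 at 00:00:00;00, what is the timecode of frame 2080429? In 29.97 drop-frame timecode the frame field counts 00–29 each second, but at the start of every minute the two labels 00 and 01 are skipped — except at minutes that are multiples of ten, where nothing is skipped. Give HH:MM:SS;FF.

19:16:57;01

Each 10-minute DF block holds 10 × 60 × 30 − 9 × 2 = 17982 frames. 2080429 ÷ 17982 → 115 full blocks, remainder 12499.
Within the partial block the first minute is 1800 frames and each further minute 1798, so 6 further minute boundaries passed. Total skipped labels = 18 × 115 + 2 × 6 = 2082.
Non-drop label index = 2080429 + 2082 = 2082511; at 30 labels/s that is 19:16:57:01, i.e. DF 19:16:57;01.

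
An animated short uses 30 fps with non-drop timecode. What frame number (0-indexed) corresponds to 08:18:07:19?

Total seconds to the label: (8 × 3600 + 18 × 60 + 7) = 29887.
Frame index = 29887 × 30 + 19 = 896629.

frame 896629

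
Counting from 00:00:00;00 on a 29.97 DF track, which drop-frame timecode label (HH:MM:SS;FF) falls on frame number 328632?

03:02:45;10

Each 10-minute DF block holds 10 × 60 × 30 − 9 × 2 = 17982 frames. 328632 ÷ 17982 → 18 full blocks, remainder 4956.
Within the partial block the first minute is 1800 frames and each further minute 1798, so 2 further minute boundaries passed. Total skipped labels = 18 × 18 + 2 × 2 = 328.
Non-drop label index = 328632 + 328 = 328960; at 30 labels/s that is 03:02:45:10, i.e. DF 03:02:45;10.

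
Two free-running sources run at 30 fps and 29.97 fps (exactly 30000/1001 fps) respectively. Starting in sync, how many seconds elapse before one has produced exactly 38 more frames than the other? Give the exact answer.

19019/15 seconds

The gap grows by |30000/1001 − 30| = 30/1001 frames per second.
Time for a 38-frame gap: 38 ÷ (30/1001) = 19019/15 s.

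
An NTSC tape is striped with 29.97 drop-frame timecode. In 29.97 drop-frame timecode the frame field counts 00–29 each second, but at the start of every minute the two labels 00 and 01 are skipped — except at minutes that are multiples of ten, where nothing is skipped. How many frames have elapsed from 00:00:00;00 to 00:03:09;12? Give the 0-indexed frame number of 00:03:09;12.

5676

Complete 10-minute blocks: 0, each 17982 frames → 0.
Remaining 3 whole minutes in the current block: 1800 + 2 × 1798 = 5396 frames.
Within the current minute: 9 × 30 + 12 − 2 = 280 (labels ;00/;01 skipped at this minute). Total = 0 + 5396 + 280 = 5676.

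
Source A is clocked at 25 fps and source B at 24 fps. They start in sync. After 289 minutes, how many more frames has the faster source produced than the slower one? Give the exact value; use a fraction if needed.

17340 frames

289 min = 17340 s.
A emits 25 × 17340 = 433500 frames; B emits 24 × 17340 = 416160.
Difference = 17340 frames; B is behind A.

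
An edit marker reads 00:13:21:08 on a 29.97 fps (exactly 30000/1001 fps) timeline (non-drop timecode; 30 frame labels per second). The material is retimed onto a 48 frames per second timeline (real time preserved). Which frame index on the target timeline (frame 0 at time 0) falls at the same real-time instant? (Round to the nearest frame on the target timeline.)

frame 38499

Source frame index: (0×3600 + 13×60 + 21) × 30 + 8 = 24038.
Real time: 24038 / (30000/1001) = 12031019/15000 s.
Target frame: (12031019/15000) × (48) = 24062038/625 ≈ 38499.261 → 38499.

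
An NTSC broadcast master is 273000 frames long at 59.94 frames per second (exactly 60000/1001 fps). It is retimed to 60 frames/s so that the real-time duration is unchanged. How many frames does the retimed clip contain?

273273 frames

Target frames = source frames × (target rate / source rate) = 273000 × (60)/(60000/1001) = 273000 × 1001/1000 = 273273.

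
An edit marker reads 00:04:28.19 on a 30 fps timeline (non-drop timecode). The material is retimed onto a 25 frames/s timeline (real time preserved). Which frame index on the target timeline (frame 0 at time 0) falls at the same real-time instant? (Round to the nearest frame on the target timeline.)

frame 6716

Source frame index: (0×3600 + 4×60 + 28) × 30 + 19 = 8059.
Real time: 8059 / (30) = 8059/30 s.
Target frame: (8059/30) × (25) = 40295/6 ≈ 6715.833 → 6716.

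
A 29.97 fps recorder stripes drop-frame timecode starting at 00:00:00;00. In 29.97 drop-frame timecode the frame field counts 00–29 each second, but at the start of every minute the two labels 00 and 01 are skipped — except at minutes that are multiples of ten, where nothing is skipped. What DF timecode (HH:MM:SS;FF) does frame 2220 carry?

00:01:14;02

Each 10-minute DF block holds 10 × 60 × 30 − 9 × 2 = 17982 frames. 2220 ÷ 17982 → 0 full blocks, remainder 2220.
Within the partial block the first minute is 1800 frames and each further minute 1798, so 1 further minute boundary passed. Total skipped labels = 18 × 0 + 2 × 1 = 2.
Non-drop label index = 2220 + 2 = 2222; at 30 labels/s that is 00:01:14:02, i.e. DF 00:01:14;02.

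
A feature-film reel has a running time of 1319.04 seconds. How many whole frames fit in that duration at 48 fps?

63313 frames

Frames = 1319.04 × 48 = 1582848/25 ≈ 63313.9200.
Complete frames: 63313.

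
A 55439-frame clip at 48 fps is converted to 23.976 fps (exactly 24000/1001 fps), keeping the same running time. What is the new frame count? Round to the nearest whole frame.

Frames at target rate = 55439 × (24000/1001) / (48) = 27719500/1001 ≈ 27691.808.
Nearest whole frame: 27692.

27692 frames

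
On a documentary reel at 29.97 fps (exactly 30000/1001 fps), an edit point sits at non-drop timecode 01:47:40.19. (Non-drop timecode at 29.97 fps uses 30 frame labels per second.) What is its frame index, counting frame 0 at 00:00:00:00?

193819

Total seconds to the label: (1 × 3600 + 47 × 60 + 40) = 6460.
Frame index = 6460 × 30 + 19 = 193819.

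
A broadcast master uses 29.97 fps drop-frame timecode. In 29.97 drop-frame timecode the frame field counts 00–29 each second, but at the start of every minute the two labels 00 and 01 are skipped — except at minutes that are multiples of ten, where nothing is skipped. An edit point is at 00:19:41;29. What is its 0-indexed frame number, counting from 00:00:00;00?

35423

As if non-drop at 30 labels/s: (0 × 3600 + 19 × 60 + 41) × 30 + 29 = 35459.
Minute boundaries passed: 19; those not divisible by 10: 19 − 1 = 18; dropped labels = 2 × 18 = 36.
Actual frame index = 35459 − 36 = 35423.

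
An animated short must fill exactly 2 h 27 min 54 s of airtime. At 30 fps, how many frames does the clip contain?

266220 frames

2 h 27 min 54 s = 8874 s.
Frames = 8874 × 30 = 266220.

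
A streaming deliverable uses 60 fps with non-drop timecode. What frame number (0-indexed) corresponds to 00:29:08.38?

Total seconds to the label: (0 × 3600 + 29 × 60 + 8) = 1748.
Frame index = 1748 × 60 + 38 = 104918.

104918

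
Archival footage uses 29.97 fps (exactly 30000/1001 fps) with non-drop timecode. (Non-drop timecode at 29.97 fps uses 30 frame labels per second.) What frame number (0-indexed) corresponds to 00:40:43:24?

73314

Total seconds to the label: (0 × 3600 + 40 × 60 + 43) = 2443.
Frame index = 2443 × 30 + 24 = 73314.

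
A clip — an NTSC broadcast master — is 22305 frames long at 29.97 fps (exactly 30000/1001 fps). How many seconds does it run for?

Running time = 22305 / (30000/1001) = 744.2435 s.

744.2435 seconds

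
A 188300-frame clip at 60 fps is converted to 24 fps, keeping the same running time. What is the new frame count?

75320 frames

Target frames = source frames × (target rate / source rate) = 188300 × (24)/(60) = 188300 × 2/5 = 75320.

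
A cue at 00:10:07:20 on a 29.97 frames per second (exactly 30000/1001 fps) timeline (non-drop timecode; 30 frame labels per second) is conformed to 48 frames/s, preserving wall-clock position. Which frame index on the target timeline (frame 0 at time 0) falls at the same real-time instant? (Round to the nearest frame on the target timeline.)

frame 29197

Source frame index: (0×3600 + 10×60 + 7) × 30 + 20 = 18230.
Real time: 18230 / (30000/1001) = 1824823/3000 s.
Target frame: (1824823/3000) × (48) = 3649646/125 ≈ 29197.168 → 29197.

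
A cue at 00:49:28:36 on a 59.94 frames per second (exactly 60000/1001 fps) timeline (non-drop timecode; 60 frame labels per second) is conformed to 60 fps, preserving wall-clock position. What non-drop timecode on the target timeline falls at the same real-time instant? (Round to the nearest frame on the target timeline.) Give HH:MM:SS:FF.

Source frame index: (0×3600 + 49×60 + 28) × 60 + 36 = 178116.
Real time: 178116 / (60000/1001) = 14857843/5000 s.
Target frame: (14857843/5000) × (60) = 44573529/250 ≈ 178294.116 → 178294.
At 60 labels/s: frame 178294 → 00:49:31:34.

00:49:31:34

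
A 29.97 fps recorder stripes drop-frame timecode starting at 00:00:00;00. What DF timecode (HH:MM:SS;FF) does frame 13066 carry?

00:07:16;00

Ten DF minutes hold 17982 frames, so frame 13066 lies in block 0 (frames 0–17981) with 13066 frames into that block.
The block's first minute is 1800 frames and the rest 1798 each; 13066 frames reaches minute 7, so 0 × 18 + 7 × 2 = 14 labels have been skipped so far.
Adding those back, label number 13066 + 14 = 13080 at 30 labels/s is 436 s + 0 f = 0 h 7 min 16 s frame 0, i.e. 00:07:16;00.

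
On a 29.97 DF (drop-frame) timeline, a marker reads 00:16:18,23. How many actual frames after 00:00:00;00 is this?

29333

As if non-drop at 30 labels/s: (0 × 3600 + 16 × 60 + 18) × 30 + 23 = 29363.
Minute boundaries passed: 16; those not divisible by 10: 16 − 1 = 15; dropped labels = 2 × 15 = 30.
Actual frame index = 29363 − 30 = 29333.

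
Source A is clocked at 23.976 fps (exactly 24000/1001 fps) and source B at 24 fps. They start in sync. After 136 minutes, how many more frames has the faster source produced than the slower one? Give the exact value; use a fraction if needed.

195840/1001 frames

136 min = 8160 s.
A emits 24000/1001 × 8160 = 195840000/1001 frames; B emits 24 × 8160 = 195840.
Difference = 195840/1001 frames (≈ 195.6444); B is ahead of A.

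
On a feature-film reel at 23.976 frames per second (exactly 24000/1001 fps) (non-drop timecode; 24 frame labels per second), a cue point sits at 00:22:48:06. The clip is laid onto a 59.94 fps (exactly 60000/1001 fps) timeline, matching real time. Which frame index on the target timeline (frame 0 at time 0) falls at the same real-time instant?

frame 82095

Source frame index: (0×3600 + 22×60 + 48) × 24 + 6 = 32838.
Real time: 32838 / (24000/1001) = 5478473/4000 s.
Target frame: (5478473/4000) × (60000/1001) = 82095.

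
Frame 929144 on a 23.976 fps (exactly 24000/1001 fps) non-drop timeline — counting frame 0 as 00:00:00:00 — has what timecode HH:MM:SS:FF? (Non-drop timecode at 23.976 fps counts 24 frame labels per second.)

929144 ÷ 24 = 38714 full seconds, remainder 8 frames.
38714 s = 10 h 45 min 14 s.
Timecode: 10:45:14:08.

10:45:14:08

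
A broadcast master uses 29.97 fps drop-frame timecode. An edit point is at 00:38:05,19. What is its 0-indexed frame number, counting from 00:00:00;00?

As if non-drop at 30 labels/s: (0 × 3600 + 38 × 60 + 5) × 30 + 19 = 68569.
Minute boundaries passed: 38; those not divisible by 10: 38 − 3 = 35; dropped labels = 2 × 35 = 70.
Actual frame index = 68569 − 70 = 68499.

68499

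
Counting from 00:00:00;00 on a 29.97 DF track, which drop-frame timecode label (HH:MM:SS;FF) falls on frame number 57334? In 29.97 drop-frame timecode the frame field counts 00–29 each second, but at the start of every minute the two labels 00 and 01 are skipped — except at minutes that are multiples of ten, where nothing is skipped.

Ten DF minutes hold 17982 frames, so frame 57334 lies in block 3 (frames 53946–71927) with 3388 frames into that block.
The block's first minute is 1800 frames and the rest 1798 each; 3388 frames reaches minute 1, so 3 × 18 + 1 × 2 = 56 labels have been skipped so far.
Adding those back, label number 57334 + 56 = 57390 at 30 labels/s is 1913 s + 0 f = 0 h 31 min 53 s frame 0, i.e. 00:31:53;00.

00:31:53;00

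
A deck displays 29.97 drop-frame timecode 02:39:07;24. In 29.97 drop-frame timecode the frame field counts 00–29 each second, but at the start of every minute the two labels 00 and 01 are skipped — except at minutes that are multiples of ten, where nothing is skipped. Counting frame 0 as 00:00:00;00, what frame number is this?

286146

Complete 10-minute blocks: 15, each 17982 frames → 269730.
Remaining 9 whole minutes in the current block: 1800 + 8 × 1798 = 16184 frames.
Within the current minute: 7 × 30 + 24 − 2 = 232 (labels ;00/;01 skipped at this minute). Total = 269730 + 16184 + 232 = 286146.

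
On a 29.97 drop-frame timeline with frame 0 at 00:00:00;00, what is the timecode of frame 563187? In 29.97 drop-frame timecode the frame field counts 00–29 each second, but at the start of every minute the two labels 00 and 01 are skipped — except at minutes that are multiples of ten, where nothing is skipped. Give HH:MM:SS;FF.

Ten DF minutes hold 17982 frames, so frame 563187 lies in block 31 (frames 557442–575423) with 5745 frames into that block.
The block's first minute is 1800 frames and the rest 1798 each; 5745 frames reaches minute 3, so 31 × 18 + 3 × 2 = 564 labels have been skipped so far.
Adding those back, label number 563187 + 564 = 563751 at 30 labels/s is 18791 s + 21 f = 5 h 13 min 11 s frame 21, i.e. 05:13:11;21.

05:13:11;21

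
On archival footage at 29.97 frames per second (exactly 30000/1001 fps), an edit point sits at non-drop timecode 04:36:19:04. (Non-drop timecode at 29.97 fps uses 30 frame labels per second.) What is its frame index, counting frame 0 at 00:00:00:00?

Total seconds to the label: (4 × 3600 + 36 × 60 + 19) = 16579.
Frame index = 16579 × 30 + 4 = 497374.

frame 497374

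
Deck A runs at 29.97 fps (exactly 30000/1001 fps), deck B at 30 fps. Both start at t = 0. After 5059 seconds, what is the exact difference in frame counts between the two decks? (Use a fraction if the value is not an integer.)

151770/1001 frames

A emits 30000/1001 × 5059 = 151770000/1001 frames; B emits 30 × 5059 = 151770.
Difference = 151770/1001 frames (≈ 151.6184); B is ahead of A.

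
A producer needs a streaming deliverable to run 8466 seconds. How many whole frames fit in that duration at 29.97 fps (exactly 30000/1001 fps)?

253726 frames

Frames = 8466 × 30000/1001 = 253980000/1001 ≈ 253726.2737.
Complete frames: 253726.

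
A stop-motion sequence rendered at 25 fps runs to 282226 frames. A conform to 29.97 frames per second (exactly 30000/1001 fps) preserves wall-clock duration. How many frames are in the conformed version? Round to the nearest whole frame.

338333 frames

Frames at target rate = 282226 × (30000/1001) / (25) = 48381600/143 ≈ 338332.867.
Nearest whole frame: 338333.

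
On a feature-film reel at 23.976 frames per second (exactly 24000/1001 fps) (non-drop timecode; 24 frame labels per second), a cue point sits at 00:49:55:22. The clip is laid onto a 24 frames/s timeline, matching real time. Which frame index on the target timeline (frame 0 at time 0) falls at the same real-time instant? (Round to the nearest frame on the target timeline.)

frame 71974

Source frame index: (0×3600 + 49×60 + 55) × 24 + 22 = 71902.
Real time: 71902 / (24000/1001) = 35986951/12000 s.
Target frame: (35986951/12000) × (24) = 35986951/500 ≈ 71973.902 → 71974.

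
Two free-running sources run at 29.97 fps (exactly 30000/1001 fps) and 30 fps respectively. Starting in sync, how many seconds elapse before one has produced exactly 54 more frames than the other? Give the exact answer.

1801.8 seconds

The gap grows by |30 − 30000/1001| = 30/1001 frames per second.
Time for a 54-frame gap: 54 ÷ (30/1001) = 1801.8 s.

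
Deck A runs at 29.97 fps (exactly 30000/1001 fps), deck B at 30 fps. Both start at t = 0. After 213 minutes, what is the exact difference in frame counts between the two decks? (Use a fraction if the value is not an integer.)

213 min = 12780 s.
A emits 30000/1001 × 12780 = 383400000/1001 frames; B emits 30 × 12780 = 383400.
Difference = 383400/1001 frames (≈ 383.0170); B is ahead of A.

383400/1001 frames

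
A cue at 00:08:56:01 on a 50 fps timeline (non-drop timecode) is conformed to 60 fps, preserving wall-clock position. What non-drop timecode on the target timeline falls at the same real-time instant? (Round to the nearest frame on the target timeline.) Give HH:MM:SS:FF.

00:08:56:01

Source frame index: (0×3600 + 8×60 + 56) × 50 + 1 = 26801.
Real time: 26801 / (50) = 26801/50 s.
Target frame: (26801/50) × (60) = 160806/5 ≈ 32161.200 → 32161.
At 60 labels/s: frame 32161 → 00:08:56:01.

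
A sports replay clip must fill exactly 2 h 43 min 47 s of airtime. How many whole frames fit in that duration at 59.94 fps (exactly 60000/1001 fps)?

2 h 43 min 47 s = 9827 s.
Frames = 9827 × 60000/1001 = 589620000/1001 ≈ 589030.9690.
Complete frames: 589030.

589030 frames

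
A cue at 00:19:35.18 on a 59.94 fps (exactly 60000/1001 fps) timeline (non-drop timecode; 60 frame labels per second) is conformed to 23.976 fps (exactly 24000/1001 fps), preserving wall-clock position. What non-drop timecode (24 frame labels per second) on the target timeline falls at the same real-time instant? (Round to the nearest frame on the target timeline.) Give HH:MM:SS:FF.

00:19:35:07

Source frame index: (0×3600 + 19×60 + 35) × 60 + 18 = 70518.
Real time: 70518 / (60000/1001) = 11764753/10000 s.
Target frame: (11764753/10000) × (24000/1001) = 141036/5 ≈ 28207.200 → 28207.
At 24 labels/s: frame 28207 → 00:19:35:07.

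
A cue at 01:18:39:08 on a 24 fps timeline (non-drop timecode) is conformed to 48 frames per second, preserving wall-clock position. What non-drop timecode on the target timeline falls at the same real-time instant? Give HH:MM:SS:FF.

Source frame index: (1×3600 + 18×60 + 39) × 24 + 8 = 113264.
Real time: 113264 / (24) = 14158/3 s.
Target frame: (14158/3) × (48) = 226528.
At 48 labels/s: frame 226528 → 01:18:39:16.

01:18:39:16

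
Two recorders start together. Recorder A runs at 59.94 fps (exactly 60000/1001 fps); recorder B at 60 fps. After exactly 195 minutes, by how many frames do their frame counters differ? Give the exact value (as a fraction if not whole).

54000/77 frames

195 min = 11700 s.
A emits 60000/1001 × 11700 = 54000000/77 frames; B emits 60 × 11700 = 702000.
Difference = 54000/77 frames (≈ 701.2987); B is ahead of A.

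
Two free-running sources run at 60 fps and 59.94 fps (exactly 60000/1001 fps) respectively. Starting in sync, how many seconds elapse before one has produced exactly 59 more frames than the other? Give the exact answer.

The gap grows by |60000/1001 − 60| = 60/1001 frames per second.
Time for a 59-frame gap: 59 ÷ (60/1001) = 59059/60 s.

59059/60 seconds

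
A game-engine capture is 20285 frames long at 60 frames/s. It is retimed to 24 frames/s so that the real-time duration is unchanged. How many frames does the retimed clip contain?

Frames at target rate = 20285 × (24) / (60) = 8114.

8114 frames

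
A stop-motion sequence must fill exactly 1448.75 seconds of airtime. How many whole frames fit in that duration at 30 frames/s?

43462 frames

Frames = 1448.75 × 30 = 86925/2 ≈ 43462.5000.
Complete frames: 43462.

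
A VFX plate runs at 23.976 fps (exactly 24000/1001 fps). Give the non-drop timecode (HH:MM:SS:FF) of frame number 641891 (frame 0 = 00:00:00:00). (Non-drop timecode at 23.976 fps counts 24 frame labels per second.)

641891 ÷ 24 = 26745 full seconds, remainder 11 frames.
26745 s = 7 h 25 min 45 s.
Timecode: 07:25:45:11.

07:25:45:11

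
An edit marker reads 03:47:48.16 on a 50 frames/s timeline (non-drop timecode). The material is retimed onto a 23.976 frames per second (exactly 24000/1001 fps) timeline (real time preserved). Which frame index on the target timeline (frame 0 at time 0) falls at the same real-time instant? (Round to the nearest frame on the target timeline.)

frame 327712

Source frame index: (3×3600 + 47×60 + 48) × 50 + 16 = 683416.
Real time: 683416 / (50) = 341708/25 s.
Target frame: (341708/25) × (24000/1001) = 328039680/1001 ≈ 327711.968 → 327712.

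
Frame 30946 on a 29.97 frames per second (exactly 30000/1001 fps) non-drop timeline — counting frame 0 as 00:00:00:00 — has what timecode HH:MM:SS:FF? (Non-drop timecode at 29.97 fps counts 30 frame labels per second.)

00:17:11:16

30946 ÷ 30 = 1031 full seconds, remainder 16 frames.
1031 s = 0 h 17 min 11 s.
Timecode: 00:17:11:16.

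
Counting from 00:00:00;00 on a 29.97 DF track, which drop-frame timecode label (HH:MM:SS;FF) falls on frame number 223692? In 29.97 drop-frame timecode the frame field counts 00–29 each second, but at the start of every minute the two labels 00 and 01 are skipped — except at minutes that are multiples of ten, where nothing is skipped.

02:04:23;26

Each 10-minute DF block holds 10 × 60 × 30 − 9 × 2 = 17982 frames. 223692 ÷ 17982 → 12 full blocks, remainder 7908.
Within the partial block the first minute is 1800 frames and each further minute 1798, so 4 further minute boundaries passed. Total skipped labels = 18 × 12 + 2 × 4 = 224.
Non-drop label index = 223692 + 224 = 223916; at 30 labels/s that is 02:04:23:26, i.e. DF 02:04:23;26.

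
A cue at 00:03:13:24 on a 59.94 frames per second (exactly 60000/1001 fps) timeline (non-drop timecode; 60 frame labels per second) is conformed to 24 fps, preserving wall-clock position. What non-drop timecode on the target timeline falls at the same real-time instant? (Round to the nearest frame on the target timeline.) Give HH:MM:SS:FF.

00:03:13:14

Source frame index: (0×3600 + 3×60 + 13) × 60 + 24 = 11604.
Real time: 11604 / (60000/1001) = 967967/5000 s.
Target frame: (967967/5000) × (24) = 2903901/625 ≈ 4646.242 → 4646.
At 24 labels/s: frame 4646 → 00:03:13:14.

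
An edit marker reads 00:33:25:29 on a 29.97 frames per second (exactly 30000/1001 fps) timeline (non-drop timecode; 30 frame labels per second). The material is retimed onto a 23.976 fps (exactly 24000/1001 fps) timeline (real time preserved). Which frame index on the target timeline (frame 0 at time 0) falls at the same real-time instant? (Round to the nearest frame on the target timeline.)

Source frame index: (0×3600 + 33×60 + 25) × 30 + 29 = 60179.
Real time: 60179 / (30000/1001) = 60239179/30000 s.
Target frame: (60239179/30000) × (24000/1001) = 240716/5 ≈ 48143.200 → 48143.

frame 48143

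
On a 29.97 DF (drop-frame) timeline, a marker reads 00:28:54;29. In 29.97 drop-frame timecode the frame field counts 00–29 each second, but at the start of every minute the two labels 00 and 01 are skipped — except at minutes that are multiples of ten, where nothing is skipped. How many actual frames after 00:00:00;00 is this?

51997

Complete 10-minute blocks: 2, each 17982 frames → 35964.
Remaining 8 whole minutes in the current block: 1800 + 7 × 1798 = 14386 frames.
Within the current minute: 54 × 30 + 29 − 2 = 1647 (labels ;00/;01 skipped at this minute). Total = 35964 + 14386 + 1647 = 51997.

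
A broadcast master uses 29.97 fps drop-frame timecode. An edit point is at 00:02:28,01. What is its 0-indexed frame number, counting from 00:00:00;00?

Complete 10-minute blocks: 0, each 17982 frames → 0.
Remaining 2 whole minutes in the current block: 1800 + 1 × 1798 = 3598 frames.
Within the current minute: 28 × 30 + 1 − 2 = 839 (labels ;00/;01 skipped at this minute). Total = 0 + 3598 + 839 = 4437.

4437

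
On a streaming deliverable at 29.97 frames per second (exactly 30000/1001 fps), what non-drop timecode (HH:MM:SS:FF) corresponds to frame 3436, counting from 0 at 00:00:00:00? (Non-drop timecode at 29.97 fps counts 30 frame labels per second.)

3436 ÷ 30 = 114 full seconds, remainder 16 frames.
114 s = 0 h 1 min 54 s.
Timecode: 00:01:54:16.

00:01:54:16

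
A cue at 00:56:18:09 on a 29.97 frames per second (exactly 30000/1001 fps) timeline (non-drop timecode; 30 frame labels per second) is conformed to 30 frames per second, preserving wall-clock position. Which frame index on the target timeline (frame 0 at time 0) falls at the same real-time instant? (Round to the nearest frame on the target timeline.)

frame 101450

Source frame index: (0×3600 + 56×60 + 18) × 30 + 9 = 101349.
Real time: 101349 / (30000/1001) = 33816783/10000 s.
Target frame: (33816783/10000) × (30) = 101450349/1000 ≈ 101450.349 → 101450.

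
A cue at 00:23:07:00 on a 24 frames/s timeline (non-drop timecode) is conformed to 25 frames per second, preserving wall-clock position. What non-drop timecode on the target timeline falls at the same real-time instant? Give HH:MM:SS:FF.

Source frame index: (0×3600 + 23×60 + 7) × 24 + 0 = 33288.
Real time: 33288 / (24) = 1387 s.
Target frame: (1387) × (25) = 34675.
At 25 labels/s: frame 34675 → 00:23:07:00.

00:23:07:00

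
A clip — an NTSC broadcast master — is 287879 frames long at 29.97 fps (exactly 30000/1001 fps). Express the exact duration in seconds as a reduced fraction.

288166879/30000 seconds

Running time = 287879 ÷ (30000/1001) = 287879 × 1001/30000 = 288166879/30000 s.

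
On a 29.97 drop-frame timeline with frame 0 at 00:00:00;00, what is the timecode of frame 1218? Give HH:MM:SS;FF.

Each 10-minute DF block holds 10 × 60 × 30 − 9 × 2 = 17982 frames. 1218 ÷ 17982 → 0 full blocks, remainder 1218.
Within the partial block the first minute is 1800 frames and each further minute 1798, so 0 further minute boundaries passed. Total skipped labels = 18 × 0 + 2 × 0 = 0.
Non-drop label index = 1218 + 0 = 1218; at 30 labels/s that is 00:00:40:18, i.e. DF 00:00:40;18.

00:00:40;18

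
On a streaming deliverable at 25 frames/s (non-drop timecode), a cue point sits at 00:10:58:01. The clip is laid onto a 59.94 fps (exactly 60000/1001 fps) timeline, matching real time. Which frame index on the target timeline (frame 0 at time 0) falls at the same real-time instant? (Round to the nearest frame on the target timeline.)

Source frame index: (0×3600 + 10×60 + 58) × 25 + 1 = 16451.
Real time: 16451 / (25) = 16451/25 s.
Target frame: (16451/25) × (60000/1001) = 39482400/1001 ≈ 39442.957 → 39443.

frame 39443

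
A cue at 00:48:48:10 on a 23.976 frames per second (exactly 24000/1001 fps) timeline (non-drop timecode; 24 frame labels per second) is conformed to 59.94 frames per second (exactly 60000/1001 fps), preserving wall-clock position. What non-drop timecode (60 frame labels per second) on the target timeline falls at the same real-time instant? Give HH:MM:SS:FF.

Source frame index: (0×3600 + 48×60 + 48) × 24 + 10 = 70282.
Real time: 70282 / (24000/1001) = 35176141/12000 s.
Target frame: (35176141/12000) × (60000/1001) = 175705.
At 60 labels/s: frame 175705 → 00:48:48:25.

00:48:48:25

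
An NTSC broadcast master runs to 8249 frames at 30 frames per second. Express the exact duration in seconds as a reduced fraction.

8249/30 seconds

Running time = 8249 ÷ (30) = 8249 × 1/30 = 8249/30 s.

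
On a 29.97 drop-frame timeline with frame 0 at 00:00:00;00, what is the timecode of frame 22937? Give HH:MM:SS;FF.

00:12:45;09

Ten DF minutes hold 17982 frames, so frame 22937 lies in block 1 (frames 17982–35963) with 4955 frames into that block.
The block's first minute is 1800 frames and the rest 1798 each; 4955 frames reaches minute 2, so 1 × 18 + 2 × 2 = 22 labels have been skipped so far.
Adding those back, label number 22937 + 22 = 22959 at 30 labels/s is 765 s + 9 f = 0 h 12 min 45 s frame 9, i.e. 00:12:45;09.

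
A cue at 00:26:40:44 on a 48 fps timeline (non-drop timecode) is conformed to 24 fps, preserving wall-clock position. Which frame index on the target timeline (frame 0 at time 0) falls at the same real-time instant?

frame 38422

Source frame index: (0×3600 + 26×60 + 40) × 48 + 44 = 76844.
Real time: 76844 / (48) = 19211/12 s.
Target frame: (19211/12) × (24) = 38422.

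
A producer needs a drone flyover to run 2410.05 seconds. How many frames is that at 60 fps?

Frames = 2410.05 × 60 = 144603.

144603 frames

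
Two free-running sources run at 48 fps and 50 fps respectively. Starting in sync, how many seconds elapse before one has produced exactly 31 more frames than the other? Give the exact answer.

15.5 seconds

The gap grows by |50 − 48| = 2 frames per second.
Time for a 31-frame gap: 31 ÷ (2) = 15.5 s.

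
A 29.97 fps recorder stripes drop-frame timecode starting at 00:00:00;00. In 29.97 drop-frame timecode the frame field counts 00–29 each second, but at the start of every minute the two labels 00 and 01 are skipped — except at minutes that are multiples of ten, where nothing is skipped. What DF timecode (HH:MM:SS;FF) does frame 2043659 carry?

Ten DF minutes hold 17982 frames, so frame 2043659 lies in block 113 (frames 2031966–2049947) with 11693 frames into that block.
The block's first minute is 1800 frames and the rest 1798 each; 11693 frames reaches minute 6, so 113 × 18 + 6 × 2 = 2046 labels have been skipped so far.
Adding those back, label number 2043659 + 2046 = 2045705 at 30 labels/s is 68190 s + 5 f = 18 h 56 min 30 s frame 5, i.e. 18:56:30;05.

18:56:30;05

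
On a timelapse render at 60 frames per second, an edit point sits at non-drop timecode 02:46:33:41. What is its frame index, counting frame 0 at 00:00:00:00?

Total seconds to the label: (2 × 3600 + 46 × 60 + 33) = 9993.
Frame index = 9993 × 60 + 41 = 599621.

frame 599621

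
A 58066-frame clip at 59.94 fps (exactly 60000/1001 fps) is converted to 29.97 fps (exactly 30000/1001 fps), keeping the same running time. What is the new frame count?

29033 frames

Frames at target rate = 58066 × (30000/1001) / (60000/1001) = 29033.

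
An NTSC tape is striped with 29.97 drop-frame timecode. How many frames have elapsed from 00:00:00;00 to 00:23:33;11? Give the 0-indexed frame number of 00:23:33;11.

42359

As if non-drop at 30 labels/s: (0 × 3600 + 23 × 60 + 33) × 30 + 11 = 42401.
Minute boundaries passed: 23; those not divisible by 10: 23 − 2 = 21; dropped labels = 2 × 21 = 42.
Actual frame index = 42401 − 42 = 42359.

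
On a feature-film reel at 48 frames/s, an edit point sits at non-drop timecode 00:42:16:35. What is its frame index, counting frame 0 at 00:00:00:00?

frame 121763

Total seconds to the label: (0 × 3600 + 42 × 60 + 16) = 2536.
Frame index = 2536 × 48 + 35 = 121763.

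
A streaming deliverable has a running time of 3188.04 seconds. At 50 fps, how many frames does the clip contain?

159402 frames

Frames = 3188.04 × 50 = 159402.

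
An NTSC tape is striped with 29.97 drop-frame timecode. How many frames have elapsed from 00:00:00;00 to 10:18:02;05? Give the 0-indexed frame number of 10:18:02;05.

1111351

Complete 10-minute blocks: 61, each 17982 frames → 1096902.
Remaining 8 whole minutes in the current block: 1800 + 7 × 1798 = 14386 frames.
Within the current minute: 2 × 30 + 5 − 2 = 63 (labels ;00/;01 skipped at this minute). Total = 1096902 + 14386 + 63 = 1111351.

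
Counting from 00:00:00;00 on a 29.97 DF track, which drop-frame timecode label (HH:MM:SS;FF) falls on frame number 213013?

01:58:27;17

Ten DF minutes hold 17982 frames, so frame 213013 lies in block 11 (frames 197802–215783) with 15211 frames into that block.
The block's first minute is 1800 frames and the rest 1798 each; 15211 frames reaches minute 8, so 11 × 18 + 8 × 2 = 214 labels have been skipped so far.
Adding those back, label number 213013 + 214 = 213227 at 30 labels/s is 7107 s + 17 f = 1 h 58 min 27 s frame 17, i.e. 01:58:27;17.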